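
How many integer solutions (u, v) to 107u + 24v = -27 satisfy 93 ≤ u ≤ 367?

gcd(107, 24):
  107 = 4×24 + 11
  24 = 2×11 + 2
  11 = 5×2 + 1
  2 = 2×1
so gcd(107, 24) = 1.
Back-substitute for Bézout coefficients:
  1 = 11 - 5×2
  ... = 107×(11) + 24×(-49)
Scale by -27: particular solution (-297, 1323); reduce u mod 24: (15, -68).
General solution: u = 15 + 24t, v = -68 - 107t for integer t.
93 ≤ 15 + 24t ≤ 367 gives t ∈ [4, 14], which is 11 values.

11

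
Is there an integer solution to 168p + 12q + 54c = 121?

no

gcd(168, 12):
  168 = 14*12
so gcd(168, 12) = 12.
gcd(12, 54) = 6.
6 does not divide 121 (remainder 1), so no integer solutions.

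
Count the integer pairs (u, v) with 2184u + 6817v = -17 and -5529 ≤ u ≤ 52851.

gcd(6817, 2184) = 1.
By Bézout, 2184·(746) + 6817·(-239) = 1.
Particular solution: (952, -305).
General solution: u = 952 + 6817t, v = -305 - 2184t for integer t.
-5529 ≤ 952 + 6817t ≤ 52851 gives t ∈ [0, 7], which is 8 values.

8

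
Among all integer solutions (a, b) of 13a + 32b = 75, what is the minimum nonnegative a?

gcd(32, 13) = 1  (32 = 2*13 + 6, 13 = 2*6 + 1, 6 = 6*1).
1 divides 75, so solutions exist.
Back-substituting, 13*(5) + 32*(-2) = 1.
Scale by 75/1 = 75: (a₀, b₀) = (375, -150).
General solution: a = 375 + 32t, b = -150 - 13t for integer t.
a ≥ 0: smallest is 375 mod 32 = 23 (at t = -11), with b = -7.

23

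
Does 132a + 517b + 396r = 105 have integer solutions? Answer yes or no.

gcd(517, 132) = 11.
gcd(11, 396) = 11.
11 does not divide 105 (remainder 6), so no integer solutions.

no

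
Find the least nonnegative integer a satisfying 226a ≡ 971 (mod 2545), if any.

466

gcd(2545, 226):
  2545 = 11·226 + 59
  226 = 3·59 + 49
  59 = 1·49 + 10
  49 = 4·10 + 9
  10 = 1·9 + 1
  9 = 9·1
so gcd(2545, 226) = 1.
1 divides 971, so solutions exist.
Back-substitute for Bézout coefficients:
  1 = 10 - 1·9
  ... = 226·(-259) + 2545·(23)
So 226·(-259) ≡ 1 (mod 2545); multiply by 971: a ≡ -251489 (mod 2545).
Smallest nonnegative: a = -251489 mod 2545 = 466.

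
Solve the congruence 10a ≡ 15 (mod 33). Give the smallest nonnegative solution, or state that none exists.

gcd(33, 10):
  33 = 3·10 + 3
  10 = 3·3 + 1
  3 = 3·1
so gcd(33, 10) = 1.
1 divides 15, so solutions exist.
Back-substitute for Bézout coefficients:
  1 = 10 - 3·3
  ... = 10·(10) + 33·(-3)
So 10·(10) ≡ 1 (mod 33); multiply by 15: a ≡ 150 (mod 33).
Smallest nonnegative: a = 150 mod 33 = 18.

18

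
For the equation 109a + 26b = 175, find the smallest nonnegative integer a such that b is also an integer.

gcd(109, 26) = 1.
1 divides 175, so solutions exist.
By Bézout, 109·(-5) + 26·(21) = 1.
Scale by 175/1 = 175: (a₀, b₀) = (-875, 3675).
General solution: a = -875 + 26t, b = 3675 - 109t for integer t.
a ≥ 0: smallest is -875 mod 26 = 9 (at t = 34), with b = -31.

9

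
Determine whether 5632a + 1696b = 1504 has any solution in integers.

yes

gcd(5632, 1696):
  5632 = 3×1696 + 544
  1696 = 3×544 + 64
  544 = 8×64 + 32
  64 = 2×32
so gcd(5632, 1696) = 32.
32 divides 1504, so integer solutions exist.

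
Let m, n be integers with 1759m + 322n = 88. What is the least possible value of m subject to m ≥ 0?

gcd(1759, 322):
  1759 = 5·322 + 149
  322 = 2·149 + 24
  149 = 6·24 + 5
  24 = 4·5 + 4
  5 = 1·4 + 1
  4 = 4·1
so gcd(1759, 322) = 1.
1 divides 88, so solutions exist.
Back-substitute for Bézout coefficients:
  1 = 5 - 1·4
  ... = 1759·(67) + 322·(-366)
Scale by 88/1 = 88: (m₀, n₀) = (5896, -32208).
General solution: m = 5896 + 322t, n = -32208 - 1759t for integer t.
m ≥ 0: smallest is 5896 mod 322 = 100 (at t = -18), with n = -546.

100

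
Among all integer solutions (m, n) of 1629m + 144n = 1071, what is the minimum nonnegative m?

gcd(1629, 144):
  1629 = 11*144 + 45
  144 = 3*45 + 9
  45 = 5*9
so gcd(1629, 144) = 9.
9 divides 1071, so solutions exist.
Back-substitute for Bézout coefficients:
  9 = 144 - 3*45
  ... = 1629*(-3) + 144*(34)
Scale by 1071/9 = 119: (m₀, n₀) = (-357, 4046).
General solution: m = -357 + 16t, n = 4046 - 181t for integer t.
m ≥ 0: smallest is -357 mod 16 = 11 (at t = 23), with n = -117.

11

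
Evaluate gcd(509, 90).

gcd(509, 90):
  509 = 5*90 + 59
  90 = 1*59 + 31
  59 = 1*31 + 28
  31 = 1*28 + 3
  28 = 9*3 + 1
  3 = 3*1
so gcd(509, 90) = 1.

1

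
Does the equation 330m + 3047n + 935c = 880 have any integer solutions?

gcd(3047, 330) = 11  (3047 = 9·330 + 77, 330 = 4·77 + 22, 77 = 3·22 + 11, 22 = 2·11).
gcd(11, 935) = 11.
11 divides 880, so integer solutions exist.

yes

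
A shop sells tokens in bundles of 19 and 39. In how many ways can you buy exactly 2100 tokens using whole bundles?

3

Need nonnegative integers with 19j + 39k = 2100.
gcd(19, 39) = 1, and 19·(-2) + 39·(1) = 1.
So (j₀, k₀) = (-4200, 2100); general j = -4200 + 39t, k = 2100 - 19t.
j ≥ 0 ⇒ t ≥ 108; k ≥ 0 ⇒ t ≤ 110. That's 3 values of t.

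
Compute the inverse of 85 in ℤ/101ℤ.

82

gcd(101, 85) = 1.
By Bézout, 85×(-19) + 101×(16) = 1.
So 85×-19 ≡ 1 (mod 101), and -19 mod 101 = 82.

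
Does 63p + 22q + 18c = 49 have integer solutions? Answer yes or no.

yes

gcd(63, 22):
  63 = 2*22 + 19
  22 = 1*19 + 3
  19 = 6*3 + 1
  3 = 3*1
so gcd(63, 22) = 1.
gcd(1, 18) = 1.
1 divides 49, so integer solutions exist.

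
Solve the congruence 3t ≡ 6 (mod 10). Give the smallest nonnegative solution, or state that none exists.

2

gcd(10, 3) = 1  (10 = 3·3 + 1, 3 = 3·1).
1 divides 6, so solutions exist.
Back-substituting, 3·(-3) + 10·(1) = 1.
So 3·(-3) ≡ 1 (mod 10); multiply by 6: t ≡ -18 (mod 10).
Smallest nonnegative: t = -18 mod 10 = 2.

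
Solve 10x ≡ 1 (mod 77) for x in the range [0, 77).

54

gcd(77, 10) = 1  (77 = 7·10 + 7, 10 = 1·7 + 3, 7 = 2·3 + 1, 3 = 3·1).
Back-substituting, 10·(-23) + 77·(3) = 1.
So 10·-23 ≡ 1 (mod 77), and -23 mod 77 = 54.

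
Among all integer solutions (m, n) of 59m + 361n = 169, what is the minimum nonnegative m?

gcd(361, 59) = 1.
1 divides 169, so solutions exist.
By Bézout, 59×(-104) + 361×(17) = 1.
Scale by 169/1 = 169: (m₀, n₀) = (-17576, 2873).
General solution: m = -17576 + 361t, n = 2873 - 59t for integer t.
m ≥ 0: smallest is -17576 mod 361 = 113 (at t = 49), with n = -18.

113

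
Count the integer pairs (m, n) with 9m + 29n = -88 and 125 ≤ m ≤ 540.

15

gcd(29, 9) = 1.
By Bézout, 9*(13) + 29*(-4) = 1.
Particular solution: (16, -8).
General solution: m = 16 + 29t, n = -8 - 9t for integer t.
125 ≤ 16 + 29t ≤ 540 gives t ∈ [4, 18], which is 15 values.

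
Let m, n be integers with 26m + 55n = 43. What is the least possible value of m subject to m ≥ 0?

gcd(55, 26) = 1  (55 = 2*26 + 3, 26 = 8*3 + 2, 3 = 1*2 + 1, 2 = 2*1).
1 divides 43, so solutions exist.
Back-substituting, 26*(-19) + 55*(9) = 1.
Scale by 43/1 = 43: (m₀, n₀) = (-817, 387).
General solution: m = -817 + 55t, n = 387 - 26t for integer t.
m ≥ 0: smallest is -817 mod 55 = 8 (at t = 15), with n = -3.

8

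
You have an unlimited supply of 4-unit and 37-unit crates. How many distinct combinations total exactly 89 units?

1

Need nonnegative integers with 4j + 37k = 89.
gcd(4, 37) = 1, and 4·(-9) + 37·(1) = 1.
So (j₀, k₀) = (-801, 89); general j = -801 + 37t, k = 89 - 4t.
j ≥ 0 ⇒ t ≥ 22; k ≥ 0 ⇒ t ≤ 22. That's 1 value of t.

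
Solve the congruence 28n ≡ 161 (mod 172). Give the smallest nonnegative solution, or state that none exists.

gcd(172, 28):
  172 = 6·28 + 4
  28 = 7·4
so gcd(172, 28) = 4.
4 does not divide 161, so the congruence has no solution.

no solution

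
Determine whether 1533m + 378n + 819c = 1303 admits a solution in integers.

gcd(1533, 378) = 21  (1533 = 4·378 + 21, 378 = 18·21).
gcd(21, 819) = 21.
21 does not divide 1303 (remainder 1), so no integer solutions.

no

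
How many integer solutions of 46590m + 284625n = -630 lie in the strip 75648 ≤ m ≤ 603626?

gcd(284625, 46590):
  284625 = 6×46590 + 5085
  46590 = 9×5085 + 825
  5085 = 6×825 + 135
  825 = 6×135 + 15
  135 = 9×15
so gcd(284625, 46590) = 15.
Back-substitute for Bézout coefficients:
  15 = 825 - 6×135
  ... = 46590×(2071) + 284625×(-339)
Scale by -42: particular solution (-86982, 14238); reduce m mod 18975: (7893, -1292).
General solution: m = 7893 + 18975t, n = -1292 - 3106t for integer t.
75648 ≤ 7893 + 18975t ≤ 603626 gives t ∈ [4, 31], which is 28 values.

28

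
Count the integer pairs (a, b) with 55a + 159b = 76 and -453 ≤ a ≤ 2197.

gcd(159, 55) = 1  (159 = 2·55 + 49, 55 = 1·49 + 6, 49 = 8·6 + 1, 6 = 6·1).
Back-substituting, 55·(-26) + 159·(9) = 1.
Scale by 76: particular solution (-1976, 684); reduce a mod 159: (91, -31).
General solution: a = 91 + 159t, b = -31 - 55t for integer t.
-453 ≤ 91 + 159t ≤ 2197 gives t ∈ [-3, 13], which is 17 values.

17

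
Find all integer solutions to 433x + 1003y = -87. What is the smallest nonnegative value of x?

gcd(1003, 433) = 1.
1 divides -87, so solutions exist.
By Bézout, 433*(-410) + 1003*(177) = 1.
Scale by -87/1 = -87: (x₀, y₀) = (35670, -15399).
General solution: x = 35670 + 1003t, y = -15399 - 433t for integer t.
x ≥ 0: smallest is 35670 mod 1003 = 565 (at t = -35), with y = -244.

565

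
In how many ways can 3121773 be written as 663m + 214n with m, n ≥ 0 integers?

22

gcd(663, 214) = 1.
By Bézout, 663×(51) + 214×(-158) = 1.
One solution: (201, 13965).
General: m = 201 + 214t, n = 13965 - 663t.
m ≥ 0 ⇒ t ≥ 0; n ≥ 0 ⇒ t ≤ 21. So t ∈ [0, 21]: 22 solutions.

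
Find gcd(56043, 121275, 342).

gcd(121275, 56043) = 9.
gcd(9, 342) = 9.

9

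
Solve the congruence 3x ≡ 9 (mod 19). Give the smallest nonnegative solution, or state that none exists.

gcd(19, 3):
  19 = 6*3 + 1
  3 = 3*1
so gcd(19, 3) = 1.
1 divides 9, so solutions exist.
Back-substitute for Bézout coefficients:
  1 = 19 - 6*3
  ... = 3*(-6) + 19*(1)
So 3*(-6) ≡ 1 (mod 19); multiply by 9: x ≡ -54 (mod 19).
Smallest nonnegative: x = -54 mod 19 = 3.

3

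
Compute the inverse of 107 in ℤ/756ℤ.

431

gcd(756, 107):
  756 = 7×107 + 7
  107 = 15×7 + 2
  7 = 3×2 + 1
  2 = 2×1
so gcd(756, 107) = 1.
Back-substitute for Bézout coefficients:
  1 = 7 - 3×2
  ... = 107×(-325) + 756×(46)
So 107×-325 ≡ 1 (mod 756), and -325 mod 756 = 431.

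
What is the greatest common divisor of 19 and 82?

gcd(82, 19) = 1  (82 = 4*19 + 6, 19 = 3*6 + 1, 6 = 6*1).

1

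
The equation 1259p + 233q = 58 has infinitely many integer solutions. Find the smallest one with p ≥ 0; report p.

189

gcd(1259, 233) = 1.
1 divides 58, so solutions exist.
By Bézout, 1259·(-57) + 233·(308) = 1.
Scale by 58/1 = 58: (p₀, q₀) = (-3306, 17864).
General solution: p = -3306 + 233t, q = 17864 - 1259t for integer t.
p ≥ 0: smallest is -3306 mod 233 = 189 (at t = 15), with q = -1021.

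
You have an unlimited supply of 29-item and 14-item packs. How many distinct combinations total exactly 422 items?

Need nonnegative integers with 29j + 14k = 422.
gcd(29, 14) = 1, and 29·(1) + 14·(-2) = 1.
So (j₀, k₀) = (422, -844); general j = 422 + 14t, k = -844 - 29t.
j ≥ 0 ⇒ t ≥ -30; k ≥ 0 ⇒ t ≤ -30. That's 1 value of t.

1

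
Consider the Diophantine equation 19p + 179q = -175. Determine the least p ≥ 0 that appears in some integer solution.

gcd(179, 19):
  179 = 9*19 + 8
  19 = 2*8 + 3
  8 = 2*3 + 2
  3 = 1*2 + 1
  2 = 2*1
so gcd(179, 19) = 1.
1 divides -175, so solutions exist.
Back-substitute for Bézout coefficients:
  1 = 3 - 1*2
  ... = 19*(66) + 179*(-7)
Scale by -175/1 = -175: (p₀, q₀) = (-11550, 1225).
General solution: p = -11550 + 179t, q = 1225 - 19t for integer t.
p ≥ 0: smallest is -11550 mod 179 = 85 (at t = 65), with q = -10.

85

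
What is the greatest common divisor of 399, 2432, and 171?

19

gcd(2432, 399):
  2432 = 6·399 + 38
  399 = 10·38 + 19
  38 = 2·19
so gcd(2432, 399) = 19.
gcd(19, 171) = 19.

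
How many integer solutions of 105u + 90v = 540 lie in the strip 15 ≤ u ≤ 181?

28

gcd(105, 90) = 15  (105 = 1*90 + 15, 90 = 6*15).
Back-substituting, 105*(1) + 90*(-1) = 15.
Scale by 36: particular solution (36, -36); reduce u mod 6: (0, 6).
General solution: u = 0 + 6t, v = 6 - 7t for integer t.
15 ≤ 0 + 6t ≤ 181 gives t ∈ [3, 30], which is 28 values.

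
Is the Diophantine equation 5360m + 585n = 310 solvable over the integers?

yes

gcd(5360, 585) = 5.
5 divides 310, so integer solutions exist.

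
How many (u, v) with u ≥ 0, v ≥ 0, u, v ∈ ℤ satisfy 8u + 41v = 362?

gcd(41, 8):
  41 = 5·8 + 1
  8 = 8·1
so gcd(41, 8) = 1.
Back-substitute for Bézout coefficients:
  1 = 41 - 5·8
  ... = 8·(-5) + 41·(1)
Scale by 362: one solution is (-1810, 362). Reduce u mod 41: (35, 2).
General: u = 35 + 41t, v = 2 - 8t.
u ≥ 0 ⇒ t ≥ 0; v ≥ 0 ⇒ t ≤ 0. So t ∈ [0, 0]: 1 solution.

1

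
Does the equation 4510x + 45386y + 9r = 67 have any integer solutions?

yes

gcd(45386, 4510) = 22  (45386 = 10·4510 + 286, 4510 = 15·286 + 220, 286 = 1·220 + 66, 220 = 3·66 + 22, 66 = 3·22).
gcd(22, 9) = 1.
1 divides 67, so integer solutions exist.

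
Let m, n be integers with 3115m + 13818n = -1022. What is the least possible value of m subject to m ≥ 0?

gcd(13818, 3115) = 7  (13818 = 4*3115 + 1358, 3115 = 2*1358 + 399, 1358 = 3*399 + 161, 399 = 2*161 + 77, 161 = 2*77 + 7, 77 = 11*7).
7 divides -1022, so solutions exist.
Back-substituting, 3115*(-173) + 13818*(39) = 7.
Scale by -1022/7 = -146: (m₀, n₀) = (25258, -5694).
General solution: m = 25258 + 1974t, n = -5694 - 445t for integer t.
m ≥ 0: smallest is 25258 mod 1974 = 1570 (at t = -12), with n = -354.

1570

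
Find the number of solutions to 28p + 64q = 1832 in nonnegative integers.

4

gcd(64, 28):
  64 = 2×28 + 8
  28 = 3×8 + 4
  8 = 2×4
so gcd(64, 28) = 4.
Back-substitute for Bézout coefficients:
  4 = 28 - 3×8
  ... = 28×(7) + 64×(-3)
Scale by 458: one solution is (3206, -1374). Reduce p mod 16: (6, 26).
General: p = 6 + 16t, q = 26 - 7t.
p ≥ 0 ⇒ t ≥ 0; q ≥ 0 ⇒ t ≤ 3. So t ∈ [0, 3]: 4 solutions.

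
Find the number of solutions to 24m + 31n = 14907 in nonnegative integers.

20

gcd(31, 24):
  31 = 1*24 + 7
  24 = 3*7 + 3
  7 = 2*3 + 1
  3 = 3*1
so gcd(31, 24) = 1.
Back-substitute for Bézout coefficients:
  1 = 7 - 2*3
  ... = 24*(-9) + 31*(7)
Scale by 14907: one solution is (-134163, 104349). Reduce m mod 31: (5, 477).
General: m = 5 + 31t, n = 477 - 24t.
m ≥ 0 ⇒ t ≥ 0; n ≥ 0 ⇒ t ≤ 19. So t ∈ [0, 19]: 20 solutions.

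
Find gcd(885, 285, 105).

15

gcd(885, 285):
  885 = 3*285 + 30
  285 = 9*30 + 15
  30 = 2*15
so gcd(885, 285) = 15.
gcd(15, 105) = 15.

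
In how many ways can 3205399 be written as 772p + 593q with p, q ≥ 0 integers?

7

gcd(772, 593):
  772 = 1·593 + 179
  593 = 3·179 + 56
  179 = 3·56 + 11
  56 = 5·11 + 1
  11 = 11·1
so gcd(772, 593) = 1.
Back-substitute for Bézout coefficients:
  1 = 56 - 5·11
  ... = 772·(-53) + 593·(69)
Scale by 3205399: one solution is (-169886147, 221172531). Reduce p mod 593: (51, 5339).
General: p = 51 + 593t, q = 5339 - 772t.
p ≥ 0 ⇒ t ≥ 0; q ≥ 0 ⇒ t ≤ 6. So t ∈ [0, 6]: 7 solutions.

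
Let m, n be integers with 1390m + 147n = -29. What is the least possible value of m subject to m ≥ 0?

61

gcd(1390, 147):
  1390 = 9*147 + 67
  147 = 2*67 + 13
  67 = 5*13 + 2
  13 = 6*2 + 1
  2 = 2*1
so gcd(1390, 147) = 1.
1 divides -29, so solutions exist.
Back-substitute for Bézout coefficients:
  1 = 13 - 6*2
  ... = 1390*(-68) + 147*(643)
Scale by -29/1 = -29: (m₀, n₀) = (1972, -18647).
General solution: m = 1972 + 147t, n = -18647 - 1390t for integer t.
m ≥ 0: smallest is 1972 mod 147 = 61 (at t = -13), with n = -577.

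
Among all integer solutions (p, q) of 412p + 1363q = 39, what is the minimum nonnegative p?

gcd(1363, 412) = 1  (1363 = 3×412 + 127, 412 = 3×127 + 31, 127 = 4×31 + 3, 31 = 10×3 + 1, 3 = 3×1).
1 divides 39, so solutions exist.
Back-substituting, 412×(440) + 1363×(-133) = 1.
Scale by 39/1 = 39: (p₀, q₀) = (17160, -5187).
General solution: p = 17160 + 1363t, q = -5187 - 412t for integer t.
p ≥ 0: smallest is 17160 mod 1363 = 804 (at t = -12), with q = -243.

804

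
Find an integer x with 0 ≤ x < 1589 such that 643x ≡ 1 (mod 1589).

902

gcd(1589, 643) = 1  (1589 = 2*643 + 303, 643 = 2*303 + 37, 303 = 8*37 + 7, 37 = 5*7 + 2, 7 = 3*2 + 1, 2 = 2*1).
Back-substituting, 643*(-687) + 1589*(278) = 1.
So 643*-687 ≡ 1 (mod 1589), and -687 mod 1589 = 902.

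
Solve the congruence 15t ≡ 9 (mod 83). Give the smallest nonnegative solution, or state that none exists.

67

gcd(83, 15):
  83 = 5*15 + 8
  15 = 1*8 + 7
  8 = 1*7 + 1
  7 = 7*1
so gcd(83, 15) = 1.
1 divides 9, so solutions exist.
Back-substitute for Bézout coefficients:
  1 = 8 - 1*7
  ... = 15*(-11) + 83*(2)
So 15*(-11) ≡ 1 (mod 83); multiply by 9: t ≡ -99 (mod 83).
Smallest nonnegative: t = -99 mod 83 = 67.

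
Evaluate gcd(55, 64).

1

gcd(64, 55):
  64 = 1×55 + 9
  55 = 6×9 + 1
  9 = 9×1
so gcd(64, 55) = 1.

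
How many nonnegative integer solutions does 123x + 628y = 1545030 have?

gcd(628, 123) = 1  (628 = 5·123 + 13, 123 = 9·13 + 6, 13 = 2·6 + 1, 6 = 6·1).
Back-substituting, 123·(-97) + 628·(19) = 1.
Scale by 1545030: one solution is (-149867910, 29355570). Reduce x mod 628: (522, 2358).
General: x = 522 + 628t, y = 2358 - 123t.
x ≥ 0 ⇒ t ≥ 0; y ≥ 0 ⇒ t ≤ 19. So t ∈ [0, 19]: 20 solutions.

20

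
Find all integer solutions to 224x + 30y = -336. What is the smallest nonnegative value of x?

gcd(224, 30) = 2  (224 = 7·30 + 14, 30 = 2·14 + 2, 14 = 7·2).
2 divides -336, so solutions exist.
Back-substituting, 224·(-2) + 30·(15) = 2.
Scale by -336/2 = -168: (x₀, y₀) = (336, -2520).
General solution: x = 336 + 15t, y = -2520 - 112t for integer t.
x ≥ 0: smallest is 336 mod 15 = 6 (at t = -22), with y = -56.

6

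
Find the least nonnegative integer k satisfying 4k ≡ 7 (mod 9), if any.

4

gcd(9, 4) = 1  (9 = 2×4 + 1, 4 = 4×1).
1 divides 7, so solutions exist.
Back-substituting, 4×(-2) + 9×(1) = 1.
So 4×(-2) ≡ 1 (mod 9); multiply by 7: k ≡ -14 (mod 9).
Smallest nonnegative: k = -14 mod 9 = 4.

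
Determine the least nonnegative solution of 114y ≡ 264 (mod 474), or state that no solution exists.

gcd(474, 114) = 6  (474 = 4*114 + 18, 114 = 6*18 + 6, 18 = 3*6).
6 divides 264, so solutions exist.
Back-substituting, 114*(25) + 474*(-6) = 6.
So 114*(25) ≡ 6 (mod 474); multiply by 44: y ≡ 1100 (mod 79).
Smallest nonnegative: y = 1100 mod 79 = 73.

73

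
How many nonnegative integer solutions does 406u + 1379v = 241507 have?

gcd(1379, 406) = 7  (1379 = 3·406 + 161, 406 = 2·161 + 84, 161 = 1·84 + 77, 84 = 1·77 + 7, 77 = 11·7).
Back-substituting, 406·(17) + 1379·(-5) = 7.
Scale by 34501: one solution is (586517, -172505). Reduce u mod 197: (48, 161).
General: u = 48 + 197t, v = 161 - 58t.
u ≥ 0 ⇒ t ≥ 0; v ≥ 0 ⇒ t ≤ 2. So t ∈ [0, 2]: 3 solutions.

3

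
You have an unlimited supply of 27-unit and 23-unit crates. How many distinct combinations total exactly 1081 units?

2

Need nonnegative integers with 27j + 23k = 1081.
gcd(27, 23) = 1, and 27·(6) + 23·(-7) = 1.
So (j₀, k₀) = (6486, -7567); general j = 6486 + 23t, k = -7567 - 27t.
j ≥ 0 ⇒ t ≥ -282; k ≥ 0 ⇒ t ≤ -281. That's 2 values of t.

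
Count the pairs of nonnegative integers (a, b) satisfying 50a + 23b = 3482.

gcd(50, 23) = 1  (50 = 2*23 + 4, 23 = 5*4 + 3, 4 = 1*3 + 1, 3 = 3*1).
Back-substituting, 50*(6) + 23*(-13) = 1.
Scale by 3482: one solution is (20892, -45266). Reduce a mod 23: (8, 134).
General: a = 8 + 23t, b = 134 - 50t.
a ≥ 0 ⇒ t ≥ 0; b ≥ 0 ⇒ t ≤ 2. So t ∈ [0, 2]: 3 solutions.

3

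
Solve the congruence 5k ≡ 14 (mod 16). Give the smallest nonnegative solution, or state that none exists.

6

gcd(16, 5):
  16 = 3×5 + 1
  5 = 5×1
so gcd(16, 5) = 1.
1 divides 14, so solutions exist.
Back-substitute for Bézout coefficients:
  1 = 16 - 3×5
  ... = 5×(-3) + 16×(1)
So 5×(-3) ≡ 1 (mod 16); multiply by 14: k ≡ -42 (mod 16).
Smallest nonnegative: k = -42 mod 16 = 6.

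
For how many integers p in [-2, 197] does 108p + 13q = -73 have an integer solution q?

16

gcd(108, 13) = 1.
By Bézout, 108·(-3) + 13·(25) = 1.
Particular solution: (11, -97).
General solution: p = 11 + 13t, q = -97 - 108t for integer t.
-2 ≤ 11 + 13t ≤ 197 gives t ∈ [-1, 14], which is 16 values.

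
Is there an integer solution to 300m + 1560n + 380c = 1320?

gcd(1560, 300) = 60.
gcd(60, 380) = 20.
20 divides 1320, so integer solutions exist.

yes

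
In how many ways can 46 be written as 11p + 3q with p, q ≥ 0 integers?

gcd(11, 3) = 1  (11 = 3×3 + 2, 3 = 1×2 + 1, 2 = 2×1).
Back-substituting, 11×(-1) + 3×(4) = 1.
Scale by 46: one solution is (-46, 184). Reduce p mod 3: (2, 8).
General: p = 2 + 3t, q = 8 - 11t.
p ≥ 0 ⇒ t ≥ 0; q ≥ 0 ⇒ t ≤ 0. So t ∈ [0, 0]: 1 solution.

1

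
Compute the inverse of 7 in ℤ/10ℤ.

3

gcd(10, 7) = 1.
By Bézout, 7*(3) + 10*(-2) = 1.
So 7*3 ≡ 1 (mod 10), and 3 mod 10 = 3.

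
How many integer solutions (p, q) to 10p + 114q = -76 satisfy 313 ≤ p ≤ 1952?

gcd(114, 10) = 2  (114 = 11·10 + 4, 10 = 2·4 + 2, 4 = 2·2).
Back-substituting, 10·(23) + 114·(-2) = 2.
Scale by -38: particular solution (-874, 76); reduce p mod 57: (38, -4).
General solution: p = 38 + 57t, q = -4 - 5t for integer t.
313 ≤ 38 + 57t ≤ 1952 gives t ∈ [5, 33], which is 29 values.

29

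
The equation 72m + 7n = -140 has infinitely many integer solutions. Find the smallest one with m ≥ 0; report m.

gcd(72, 7):
  72 = 10*7 + 2
  7 = 3*2 + 1
  2 = 2*1
so gcd(72, 7) = 1.
1 divides -140, so solutions exist.
Back-substitute for Bézout coefficients:
  1 = 7 - 3*2
  ... = 72*(-3) + 7*(31)
Scale by -140/1 = -140: (m₀, n₀) = (420, -4340).
General solution: m = 420 + 7t, n = -4340 - 72t for integer t.
m ≥ 0: smallest is 420 mod 7 = 0 (at t = -60), with n = -20.

0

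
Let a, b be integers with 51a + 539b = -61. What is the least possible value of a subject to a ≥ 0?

gcd(539, 51) = 1.
1 divides -61, so solutions exist.
By Bézout, 51*(74) + 539*(-7) = 1.
Scale by -61/1 = -61: (a₀, b₀) = (-4514, 427).
General solution: a = -4514 + 539t, b = 427 - 51t for integer t.
a ≥ 0: smallest is -4514 mod 539 = 337 (at t = 9), with b = -32.

337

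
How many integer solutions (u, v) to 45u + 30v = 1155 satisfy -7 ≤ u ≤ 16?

12

gcd(45, 30) = 15.
By Bézout, 45·(1) + 30·(-1) = 15.
Particular solution: (1, 37).
General solution: u = 1 + 2t, v = 37 - 3t for integer t.
-7 ≤ 1 + 2t ≤ 16 gives t ∈ [-4, 7], which is 12 values.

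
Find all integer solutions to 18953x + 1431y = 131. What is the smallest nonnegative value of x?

gcd(18953, 1431):
  18953 = 13*1431 + 350
  1431 = 4*350 + 31
  350 = 11*31 + 9
  31 = 3*9 + 4
  9 = 2*4 + 1
  4 = 4*1
so gcd(18953, 1431) = 1.
1 divides 131, so solutions exist.
Back-substitute for Bézout coefficients:
  1 = 9 - 2*4
  ... = 18953*(323) + 1431*(-4278)
Scale by 131/1 = 131: (x₀, y₀) = (42313, -560418).
General solution: x = 42313 + 1431t, y = -560418 - 18953t for integer t.
x ≥ 0: smallest is 42313 mod 1431 = 814 (at t = -29), with y = -10781.

814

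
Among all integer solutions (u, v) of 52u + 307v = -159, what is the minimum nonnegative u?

gcd(307, 52) = 1  (307 = 5×52 + 47, 52 = 1×47 + 5, 47 = 9×5 + 2, 5 = 2×2 + 1, 2 = 2×1).
1 divides -159, so solutions exist.
Back-substituting, 52×(124) + 307×(-21) = 1.
Scale by -159/1 = -159: (u₀, v₀) = (-19716, 3339).
General solution: u = -19716 + 307t, v = 3339 - 52t for integer t.
u ≥ 0: smallest is -19716 mod 307 = 239 (at t = 65), with v = -41.

239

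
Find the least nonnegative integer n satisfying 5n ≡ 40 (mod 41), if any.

gcd(41, 5):
  41 = 8·5 + 1
  5 = 5·1
so gcd(41, 5) = 1.
1 divides 40, so solutions exist.
Back-substitute for Bézout coefficients:
  1 = 41 - 8·5
  ... = 5·(-8) + 41·(1)
So 5·(-8) ≡ 1 (mod 41); multiply by 40: n ≡ -320 (mod 41).
Smallest nonnegative: n = -320 mod 41 = 8.

8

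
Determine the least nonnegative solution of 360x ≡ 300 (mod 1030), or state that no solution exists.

gcd(1030, 360) = 10  (1030 = 2*360 + 310, 360 = 1*310 + 50, 310 = 6*50 + 10, 50 = 5*10).
10 divides 300, so solutions exist.
Back-substituting, 360*(-20) + 1030*(7) = 10.
So 360*(-20) ≡ 10 (mod 1030); multiply by 30: x ≡ -600 (mod 103).
Smallest nonnegative: x = -600 mod 103 = 18.

18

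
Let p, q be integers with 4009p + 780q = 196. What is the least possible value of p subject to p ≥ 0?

gcd(4009, 780) = 1  (4009 = 5×780 + 109, 780 = 7×109 + 17, 109 = 6×17 + 7, 17 = 2×7 + 3, 7 = 2×3 + 1, 3 = 3×1).
1 divides 196, so solutions exist.
Back-substituting, 4009×(229) + 780×(-1177) = 1.
Scale by 196/1 = 196: (p₀, q₀) = (44884, -230692).
General solution: p = 44884 + 780t, q = -230692 - 4009t for integer t.
p ≥ 0: smallest is 44884 mod 780 = 424 (at t = -57), with q = -2179.

424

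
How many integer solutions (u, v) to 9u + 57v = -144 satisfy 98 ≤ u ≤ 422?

gcd(57, 9):
  57 = 6·9 + 3
  9 = 3·3
so gcd(57, 9) = 3.
Back-substitute for Bézout coefficients:
  3 = 57 - 6·9
  ... = 9·(-6) + 57·(1)
Scale by -48: particular solution (288, -48); reduce u mod 19: (3, -3).
General solution: u = 3 + 19t, v = -3 - 3t for integer t.
98 ≤ 3 + 19t ≤ 422 gives t ∈ [5, 22], which is 18 values.

18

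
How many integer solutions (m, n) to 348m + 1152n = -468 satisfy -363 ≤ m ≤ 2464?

gcd(1152, 348):
  1152 = 3*348 + 108
  348 = 3*108 + 24
  108 = 4*24 + 12
  24 = 2*12
so gcd(1152, 348) = 12.
Back-substitute for Bézout coefficients:
  12 = 108 - 4*24
  ... = 348*(-43) + 1152*(13)
Scale by -39: particular solution (1677, -507); reduce m mod 96: (45, -14).
General solution: m = 45 + 96t, n = -14 - 29t for integer t.
-363 ≤ 45 + 96t ≤ 2464 gives t ∈ [-4, 25], which is 30 values.

30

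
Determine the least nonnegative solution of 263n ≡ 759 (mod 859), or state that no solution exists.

127

gcd(859, 263):
  859 = 3*263 + 70
  263 = 3*70 + 53
  70 = 1*53 + 17
  53 = 3*17 + 2
  17 = 8*2 + 1
  2 = 2*1
so gcd(859, 263) = 1.
1 divides 759, so solutions exist.
Back-substitute for Bézout coefficients:
  1 = 17 - 8*2
  ... = 263*(-405) + 859*(124)
So 263*(-405) ≡ 1 (mod 859); multiply by 759: n ≡ -307395 (mod 859).
Smallest nonnegative: n = -307395 mod 859 = 127.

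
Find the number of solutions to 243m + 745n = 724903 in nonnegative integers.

4

gcd(745, 243):
  745 = 3*243 + 16
  243 = 15*16 + 3
  16 = 5*3 + 1
  3 = 3*1
so gcd(745, 243) = 1.
Back-substitute for Bézout coefficients:
  1 = 16 - 5*3
  ... = 243*(-233) + 745*(76)
Scale by 724903: one solution is (-168902399, 55092628). Reduce m mod 745: (276, 883).
General: m = 276 + 745t, n = 883 - 243t.
m ≥ 0 ⇒ t ≥ 0; n ≥ 0 ⇒ t ≤ 3. So t ∈ [0, 3]: 4 solutions.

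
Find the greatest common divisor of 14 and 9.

1

gcd(14, 9):
  14 = 1×9 + 5
  9 = 1×5 + 4
  5 = 1×4 + 1
  4 = 4×1
so gcd(14, 9) = 1.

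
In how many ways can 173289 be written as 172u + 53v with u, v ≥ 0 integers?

19

gcd(172, 53) = 1  (172 = 3×53 + 13, 53 = 4×13 + 1, 13 = 13×1).
Back-substituting, 172×(-4) + 53×(13) = 1.
Scale by 173289: one solution is (-693156, 2252757). Reduce u mod 53: (31, 3169).
General: u = 31 + 53t, v = 3169 - 172t.
u ≥ 0 ⇒ t ≥ 0; v ≥ 0 ⇒ t ≤ 18. So t ∈ [0, 18]: 19 solutions.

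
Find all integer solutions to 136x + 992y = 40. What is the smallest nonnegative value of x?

gcd(992, 136) = 8  (992 = 7×136 + 40, 136 = 3×40 + 16, 40 = 2×16 + 8, 16 = 2×8).
8 divides 40, so solutions exist.
Back-substituting, 136×(-51) + 992×(7) = 8.
Scale by 40/8 = 5: (x₀, y₀) = (-255, 35).
General solution: x = -255 + 124t, y = 35 - 17t for integer t.
x ≥ 0: smallest is -255 mod 124 = 117 (at t = 3), with y = -16.

117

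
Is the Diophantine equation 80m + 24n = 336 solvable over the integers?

gcd(80, 24) = 8  (80 = 3*24 + 8, 24 = 3*8).
8 divides 336, so integer solutions exist.

yes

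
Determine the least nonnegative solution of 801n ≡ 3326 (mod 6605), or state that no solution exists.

gcd(6605, 801) = 1  (6605 = 8*801 + 197, 801 = 4*197 + 13, 197 = 15*13 + 2, 13 = 6*2 + 1, 2 = 2*1).
1 divides 3326, so solutions exist.
Back-substituting, 801*(3051) + 6605*(-370) = 1.
So 801*(3051) ≡ 1 (mod 6605); multiply by 3326: n ≡ 10147626 (mod 6605).
Smallest nonnegative: n = 10147626 mod 6605 = 2346.

2346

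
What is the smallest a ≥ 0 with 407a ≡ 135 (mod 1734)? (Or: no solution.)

273

gcd(1734, 407) = 1.
1 divides 135, so solutions exist.
By Bézout, 407*(-409) + 1734*(96) = 1.
So 407*(-409) ≡ 1 (mod 1734); multiply by 135: a ≡ -55215 (mod 1734).
Smallest nonnegative: a = -55215 mod 1734 = 273.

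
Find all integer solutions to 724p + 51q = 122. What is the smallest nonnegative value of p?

2

gcd(724, 51) = 1  (724 = 14×51 + 10, 51 = 5×10 + 1, 10 = 10×1).
1 divides 122, so solutions exist.
Back-substituting, 724×(-5) + 51×(71) = 1.
Scale by 122/1 = 122: (p₀, q₀) = (-610, 8662).
General solution: p = -610 + 51t, q = 8662 - 724t for integer t.
p ≥ 0: smallest is -610 mod 51 = 2 (at t = 12), with q = -26.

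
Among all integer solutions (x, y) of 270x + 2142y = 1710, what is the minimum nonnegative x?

46

gcd(2142, 270) = 18  (2142 = 7×270 + 252, 270 = 1×252 + 18, 252 = 14×18).
18 divides 1710, so solutions exist.
Back-substituting, 270×(8) + 2142×(-1) = 18.
Scale by 1710/18 = 95: (x₀, y₀) = (760, -95).
General solution: x = 760 + 119t, y = -95 - 15t for integer t.
x ≥ 0: smallest is 760 mod 119 = 46 (at t = -6), with y = -5.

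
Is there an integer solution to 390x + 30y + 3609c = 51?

yes

gcd(390, 30):
  390 = 13*30
so gcd(390, 30) = 30.
gcd(30, 3609) = 3.
3 divides 51, so integer solutions exist.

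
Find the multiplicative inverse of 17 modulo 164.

29

gcd(164, 17) = 1.
By Bézout, 17×(29) + 164×(-3) = 1.
So 17×29 ≡ 1 (mod 164), and 29 mod 164 = 29.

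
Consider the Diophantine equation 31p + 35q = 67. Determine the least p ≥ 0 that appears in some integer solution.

27

gcd(35, 31) = 1.
1 divides 67, so solutions exist.
By Bézout, 31*(-9) + 35*(8) = 1.
Scale by 67/1 = 67: (p₀, q₀) = (-603, 536).
General solution: p = -603 + 35t, q = 536 - 31t for integer t.
p ≥ 0: smallest is -603 mod 35 = 27 (at t = 18), with q = -22.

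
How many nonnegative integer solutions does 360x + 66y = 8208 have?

gcd(360, 66):
  360 = 5·66 + 30
  66 = 2·30 + 6
  30 = 5·6
so gcd(360, 66) = 6.
Back-substitute for Bézout coefficients:
  6 = 66 - 2·30
  ... = 360·(-2) + 66·(11)
Scale by 1368: one solution is (-2736, 15048). Reduce x mod 11: (3, 108).
General: x = 3 + 11t, y = 108 - 60t.
x ≥ 0 ⇒ t ≥ 0; y ≥ 0 ⇒ t ≤ 1. So t ∈ [0, 1]: 2 solutions.

2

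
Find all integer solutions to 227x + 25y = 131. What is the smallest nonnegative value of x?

3

gcd(227, 25) = 1  (227 = 9×25 + 2, 25 = 12×2 + 1, 2 = 2×1).
1 divides 131, so solutions exist.
Back-substituting, 227×(-12) + 25×(109) = 1.
Scale by 131/1 = 131: (x₀, y₀) = (-1572, 14279).
General solution: x = -1572 + 25t, y = 14279 - 227t for integer t.
x ≥ 0: smallest is -1572 mod 25 = 3 (at t = 63), with y = -22.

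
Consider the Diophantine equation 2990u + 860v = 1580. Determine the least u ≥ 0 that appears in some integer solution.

gcd(2990, 860) = 10.
10 divides 1580, so solutions exist.
By Bézout, 2990·(21) + 860·(-73) = 10.
Scale by 1580/10 = 158: (u₀, v₀) = (3318, -11534).
General solution: u = 3318 + 86t, v = -11534 - 299t for integer t.
u ≥ 0: smallest is 3318 mod 86 = 50 (at t = -38), with v = -172.

50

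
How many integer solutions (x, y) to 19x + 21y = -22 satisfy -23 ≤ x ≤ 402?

20

gcd(21, 19) = 1.
By Bézout, 19*(10) + 21*(-9) = 1.
Particular solution: (11, -11).
General solution: x = 11 + 21t, y = -11 - 19t for integer t.
-23 ≤ 11 + 21t ≤ 402 gives t ∈ [-1, 18], which is 20 values.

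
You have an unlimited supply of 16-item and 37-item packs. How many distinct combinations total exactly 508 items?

Need nonnegative integers with 16j + 37k = 508.
gcd(16, 37) = 1, and 16·(7) + 37·(-3) = 1.
So (j₀, k₀) = (3556, -1524); general j = 3556 + 37t, k = -1524 - 16t.
j ≥ 0 ⇒ t ≥ -96; k ≥ 0 ⇒ t ≤ -96. That's 1 value of t.

1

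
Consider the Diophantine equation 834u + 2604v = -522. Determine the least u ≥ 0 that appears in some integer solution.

gcd(2604, 834):
  2604 = 3×834 + 102
  834 = 8×102 + 18
  102 = 5×18 + 12
  18 = 1×12 + 6
  12 = 2×6
so gcd(2604, 834) = 6.
6 divides -522, so solutions exist.
Back-substitute for Bézout coefficients:
  6 = 18 - 1×12
  ... = 834×(153) + 2604×(-49)
Scale by -522/6 = -87: (u₀, v₀) = (-13311, 4263).
General solution: u = -13311 + 434t, v = 4263 - 139t for integer t.
u ≥ 0: smallest is -13311 mod 434 = 143 (at t = 31), with v = -46.

143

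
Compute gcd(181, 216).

1

gcd(216, 181):
  216 = 1*181 + 35
  181 = 5*35 + 6
  35 = 5*6 + 5
  6 = 1*5 + 1
  5 = 5*1
so gcd(216, 181) = 1.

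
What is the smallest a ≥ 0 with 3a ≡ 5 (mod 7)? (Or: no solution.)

4

gcd(7, 3) = 1  (7 = 2×3 + 1, 3 = 3×1).
1 divides 5, so solutions exist.
Back-substituting, 3×(-2) + 7×(1) = 1.
So 3×(-2) ≡ 1 (mod 7); multiply by 5: a ≡ -10 (mod 7).
Smallest nonnegative: a = -10 mod 7 = 4.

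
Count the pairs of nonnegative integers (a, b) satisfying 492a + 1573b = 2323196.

3

gcd(1573, 492):
  1573 = 3×492 + 97
  492 = 5×97 + 7
  97 = 13×7 + 6
  7 = 1×6 + 1
  6 = 6×1
so gcd(1573, 492) = 1.
Back-substitute for Bézout coefficients:
  1 = 7 - 1×6
  ... = 492×(227) + 1573×(-71)
Scale by 2323196: one solution is (527365492, -164946916). Reduce a mod 1573: (1512, 1004).
General: a = 1512 + 1573t, b = 1004 - 492t.
a ≥ 0 ⇒ t ≥ 0; b ≥ 0 ⇒ t ≤ 2. So t ∈ [0, 2]: 3 solutions.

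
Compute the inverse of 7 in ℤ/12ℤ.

gcd(12, 7):
  12 = 1*7 + 5
  7 = 1*5 + 2
  5 = 2*2 + 1
  2 = 2*1
so gcd(12, 7) = 1.
Back-substitute for Bézout coefficients:
  1 = 5 - 2*2
  ... = 7*(-5) + 12*(3)
So 7*-5 ≡ 1 (mod 12), and -5 mod 12 = 7.

7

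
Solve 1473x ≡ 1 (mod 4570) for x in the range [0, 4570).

gcd(4570, 1473):
  4570 = 3*1473 + 151
  1473 = 9*151 + 114
  151 = 1*114 + 37
  114 = 3*37 + 3
  37 = 12*3 + 1
  3 = 3*1
so gcd(4570, 1473) = 1.
Back-substitute for Bézout coefficients:
  1 = 37 - 12*3
  ... = 1473*(-1483) + 4570*(478)
So 1473*-1483 ≡ 1 (mod 4570), and -1483 mod 4570 = 3087.

3087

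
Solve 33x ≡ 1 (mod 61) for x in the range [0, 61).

gcd(61, 33):
  61 = 1×33 + 28
  33 = 1×28 + 5
  28 = 5×5 + 3
  5 = 1×3 + 2
  3 = 1×2 + 1
  2 = 2×1
so gcd(61, 33) = 1.
Back-substitute for Bézout coefficients:
  1 = 3 - 1×2
  ... = 33×(-24) + 61×(13)
So 33×-24 ≡ 1 (mod 61), and -24 mod 61 = 37.

37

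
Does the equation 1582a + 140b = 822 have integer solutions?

no

gcd(1582, 140) = 14  (1582 = 11×140 + 42, 140 = 3×42 + 14, 42 = 3×14).
14 does not divide 822 (remainder 10), so no integer solutions.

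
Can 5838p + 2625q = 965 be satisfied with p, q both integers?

gcd(5838, 2625) = 21  (5838 = 2·2625 + 588, 2625 = 4·588 + 273, 588 = 2·273 + 42, 273 = 6·42 + 21, 42 = 2·21).
21 does not divide 965 (remainder 20), so no integer solutions.

no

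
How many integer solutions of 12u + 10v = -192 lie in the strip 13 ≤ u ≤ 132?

24

gcd(12, 10) = 2  (12 = 1*10 + 2, 10 = 5*2).
Back-substituting, 12*(1) + 10*(-1) = 2.
Scale by -96: particular solution (-96, 96); reduce u mod 5: (4, -24).
General solution: u = 4 + 5t, v = -24 - 6t for integer t.
13 ≤ 4 + 5t ≤ 132 gives t ∈ [2, 25], which is 24 values.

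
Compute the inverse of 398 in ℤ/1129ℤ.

139

gcd(1129, 398) = 1  (1129 = 2×398 + 333, 398 = 1×333 + 65, 333 = 5×65 + 8, 65 = 8×8 + 1, 8 = 8×1).
Back-substituting, 398×(139) + 1129×(-49) = 1.
So 398×139 ≡ 1 (mod 1129), and 139 mod 1129 = 139.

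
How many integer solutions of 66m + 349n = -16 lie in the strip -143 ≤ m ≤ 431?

2

gcd(349, 66) = 1  (349 = 5·66 + 19, 66 = 3·19 + 9, 19 = 2·9 + 1, 9 = 9·1).
Back-substituting, 66·(-37) + 349·(7) = 1.
Scale by -16: particular solution (592, -112); reduce m mod 349: (243, -46).
General solution: m = 243 + 349t, n = -46 - 66t for integer t.
-143 ≤ 243 + 349t ≤ 431 gives t ∈ [-1, 0], which is 2 values.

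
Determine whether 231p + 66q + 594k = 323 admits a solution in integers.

gcd(231, 66):
  231 = 3×66 + 33
  66 = 2×33
so gcd(231, 66) = 33.
gcd(33, 594) = 33.
33 does not divide 323 (remainder 26), so no integer solutions.

no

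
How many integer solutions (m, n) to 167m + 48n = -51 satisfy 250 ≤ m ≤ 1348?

23

gcd(167, 48) = 1.
By Bézout, 167×(23) + 48×(-80) = 1.
Particular solution: (27, -95).
General solution: m = 27 + 48t, n = -95 - 167t for integer t.
250 ≤ 27 + 48t ≤ 1348 gives t ∈ [5, 27], which is 23 values.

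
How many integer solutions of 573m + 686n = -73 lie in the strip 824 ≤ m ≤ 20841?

gcd(686, 573) = 1.
By Bézout, 573×(-85) + 686×(71) = 1.
Particular solution: (31, -26).
General solution: m = 31 + 686t, n = -26 - 573t for integer t.
824 ≤ 31 + 686t ≤ 20841 gives t ∈ [2, 30], which is 29 values.

29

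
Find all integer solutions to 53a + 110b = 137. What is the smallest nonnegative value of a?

69

gcd(110, 53) = 1  (110 = 2*53 + 4, 53 = 13*4 + 1, 4 = 4*1).
1 divides 137, so solutions exist.
Back-substituting, 53*(27) + 110*(-13) = 1.
Scale by 137/1 = 137: (a₀, b₀) = (3699, -1781).
General solution: a = 3699 + 110t, b = -1781 - 53t for integer t.
a ≥ 0: smallest is 3699 mod 110 = 69 (at t = -33), with b = -32.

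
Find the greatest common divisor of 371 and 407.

gcd(407, 371):
  407 = 1×371 + 36
  371 = 10×36 + 11
  36 = 3×11 + 3
  11 = 3×3 + 2
  3 = 1×2 + 1
  2 = 2×1
so gcd(407, 371) = 1.

1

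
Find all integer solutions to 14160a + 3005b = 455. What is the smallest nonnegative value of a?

597

gcd(14160, 3005) = 5  (14160 = 4*3005 + 2140, 3005 = 1*2140 + 865, 2140 = 2*865 + 410, 865 = 2*410 + 45, 410 = 9*45 + 5, 45 = 9*5).
5 divides 455, so solutions exist.
Back-substituting, 14160*(66) + 3005*(-311) = 5.
Scale by 455/5 = 91: (a₀, b₀) = (6006, -28301).
General solution: a = 6006 + 601t, b = -28301 - 2832t for integer t.
a ≥ 0: smallest is 6006 mod 601 = 597 (at t = -9), with b = -2813.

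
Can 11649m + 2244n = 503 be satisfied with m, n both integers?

gcd(11649, 2244):
  11649 = 5*2244 + 429
  2244 = 5*429 + 99
  429 = 4*99 + 33
  99 = 3*33
so gcd(11649, 2244) = 33.
33 does not divide 503 (remainder 8), so no integer solutions.

no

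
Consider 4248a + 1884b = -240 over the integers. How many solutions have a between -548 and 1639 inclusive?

gcd(4248, 1884) = 12  (4248 = 2×1884 + 480, 1884 = 3×480 + 444, 480 = 1×444 + 36, 444 = 12×36 + 12, 36 = 3×12).
Back-substituting, 4248×(-51) + 1884×(115) = 12.
Scale by -20: particular solution (1020, -2300); reduce a mod 157: (78, -176).
General solution: a = 78 + 157t, b = -176 - 354t for integer t.
-548 ≤ 78 + 157t ≤ 1639 gives t ∈ [-3, 9], which is 13 values.

13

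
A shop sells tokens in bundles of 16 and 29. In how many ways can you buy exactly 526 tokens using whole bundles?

1

Need nonnegative integers with 16j + 29k = 526.
gcd(16, 29) = 1, and 16·(-9) + 29·(5) = 1.
So (j₀, k₀) = (-4734, 2630); general j = -4734 + 29t, k = 2630 - 16t.
j ≥ 0 ⇒ t ≥ 164; k ≥ 0 ⇒ t ≤ 164. That's 1 value of t.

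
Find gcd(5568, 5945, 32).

1

gcd(5945, 5568) = 29.
gcd(29, 32) = 1.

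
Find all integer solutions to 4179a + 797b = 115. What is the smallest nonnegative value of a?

gcd(4179, 797):
  4179 = 5*797 + 194
  797 = 4*194 + 21
  194 = 9*21 + 5
  21 = 4*5 + 1
  5 = 5*1
so gcd(4179, 797) = 1.
1 divides 115, so solutions exist.
Back-substitute for Bézout coefficients:
  1 = 21 - 4*5
  ... = 4179*(-152) + 797*(797)
Scale by 115/1 = 115: (a₀, b₀) = (-17480, 91655).
General solution: a = -17480 + 797t, b = 91655 - 4179t for integer t.
a ≥ 0: smallest is -17480 mod 797 = 54 (at t = 22), with b = -283.

54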